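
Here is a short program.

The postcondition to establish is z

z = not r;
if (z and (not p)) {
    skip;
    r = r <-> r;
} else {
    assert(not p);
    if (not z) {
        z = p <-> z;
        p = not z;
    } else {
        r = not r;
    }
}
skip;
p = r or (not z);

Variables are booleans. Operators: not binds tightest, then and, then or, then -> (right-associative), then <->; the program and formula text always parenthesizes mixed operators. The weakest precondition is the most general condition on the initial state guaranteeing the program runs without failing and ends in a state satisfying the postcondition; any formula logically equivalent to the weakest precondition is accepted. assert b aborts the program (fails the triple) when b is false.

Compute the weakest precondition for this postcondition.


Working backward. After the program, z must hold.
Before p := r or (not z): z
Before skip: z
Then branch requires z; else branch requires (not p) and ((not z) -> (p <-> z)).
Before the if: ((z and (not p)) -> z) and ((not (z and (not p))) -> ((not p) and ((not z) -> (p <-> z))))
Before z := not r: (((not r) and (not p)) -> (not r)) and ((not ((not r) and (not p))) -> ((not p) and (r -> (p <-> (not r)))))
Answer: WP = (((not r) and (not p)) -> (not r)) and ((not ((not r) and (not p))) -> ((not p) and (r -> (p <-> (not r)))))


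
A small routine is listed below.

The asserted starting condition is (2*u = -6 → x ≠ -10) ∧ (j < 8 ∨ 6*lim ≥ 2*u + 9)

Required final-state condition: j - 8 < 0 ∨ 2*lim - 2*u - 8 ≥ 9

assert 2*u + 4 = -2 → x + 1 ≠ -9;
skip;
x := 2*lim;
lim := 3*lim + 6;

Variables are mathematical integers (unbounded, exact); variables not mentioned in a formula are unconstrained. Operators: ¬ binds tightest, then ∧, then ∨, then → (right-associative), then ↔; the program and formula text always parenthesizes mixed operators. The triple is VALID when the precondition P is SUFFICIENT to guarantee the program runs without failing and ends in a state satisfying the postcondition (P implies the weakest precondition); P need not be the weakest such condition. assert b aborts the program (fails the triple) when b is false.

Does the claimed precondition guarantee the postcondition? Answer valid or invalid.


Working backward. After the program, the postcondition j - 8 < 0 ∨ 2*lim - 2*u - 8 ≥ 9 must hold; in canonical form it is j < 8 ∨ 2*lim ≥ 2*u + 17.
Before lim := 3*lim + 6: j < 8 ∨ 6*lim ≥ 2*u + 5
Before x := 2*lim: j < 8 ∨ 6*lim ≥ 2*u + 5
Before skip: j < 8 ∨ 6*lim ≥ 2*u + 5
Before assert 2*u + 4 = -2 → x + 1 ≠ -9: (2*u = -6 → x ≠ -10) ∧ (j < 8 ∨ 6*lim ≥ 2*u + 5)
The weakest precondition is (2*u = -6 → x ≠ -10) ∧ (j < 8 ∨ 6*lim ≥ 2*u + 5).
Check whether (2*u = -6 → x ≠ -10) ∧ (j < 8 ∨ 6*lim ≥ 2*u + 9) implies it.
Every state satisfying the precondition satisfies the weakest precondition: the implication holds.
Answer: valid


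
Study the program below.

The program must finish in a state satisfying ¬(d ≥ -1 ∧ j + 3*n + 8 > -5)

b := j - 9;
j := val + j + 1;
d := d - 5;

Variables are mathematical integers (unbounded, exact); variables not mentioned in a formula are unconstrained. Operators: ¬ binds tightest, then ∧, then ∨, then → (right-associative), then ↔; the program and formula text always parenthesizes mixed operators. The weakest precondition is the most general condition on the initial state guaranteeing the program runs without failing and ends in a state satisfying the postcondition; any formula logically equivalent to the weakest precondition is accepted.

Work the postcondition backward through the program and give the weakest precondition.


Working backward. After the program, the postcondition ¬(d ≥ -1 ∧ j + 3*n + 8 > -5) must hold; in canonical form it is ¬(d ≥ -1 ∧ j + 3*n > -13).
Before d := d - 5: ¬(d ≥ 4 ∧ j + 3*n > -13)
Before j := val + j + 1: ¬(d ≥ 4 ∧ j + 3*n + val > -14)
Before b := j - 9: ¬(d ≥ 4 ∧ j + 3*n + val > -14)
Answer: WP = ¬(d ≥ 4 ∧ j + 3*n + val > -14)


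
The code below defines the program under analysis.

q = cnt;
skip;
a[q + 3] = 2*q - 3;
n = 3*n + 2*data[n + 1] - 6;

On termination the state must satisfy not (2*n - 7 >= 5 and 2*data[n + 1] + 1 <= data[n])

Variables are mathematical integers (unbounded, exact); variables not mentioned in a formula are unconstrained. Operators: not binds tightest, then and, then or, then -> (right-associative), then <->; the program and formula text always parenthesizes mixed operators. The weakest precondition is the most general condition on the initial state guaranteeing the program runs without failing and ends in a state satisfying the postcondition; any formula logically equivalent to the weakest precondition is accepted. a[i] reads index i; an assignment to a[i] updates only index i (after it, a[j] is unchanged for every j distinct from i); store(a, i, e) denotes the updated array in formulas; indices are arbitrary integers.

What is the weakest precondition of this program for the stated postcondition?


Working backward. After the program, the postcondition not (2*n - 7 >= 5 and 2*data[n + 1] + 1 <= data[n]) must hold; in canonical form it is not (2*n >= 12 and 2*data[n + 1] <= data[n] - 1).
Before n := 3*n + 2*data[n + 1] - 6: not (4*data[n + 1] + 6*n >= 24 and 2*data[2*data[n + 1] + 3*n - 5] <= data[2*data[n + 1] + 3*n - 6] - 1)
Before a[q + 3] := 2*q - 3: not (4*data[n + 1] + 6*n >= 24 and 2*data[2*data[n + 1] + 3*n - 5] <= data[2*data[n + 1] + 3*n - 6] - 1)
Before skip: not (4*data[n + 1] + 6*n >= 24 and 2*data[2*data[n + 1] + 3*n - 5] <= data[2*data[n + 1] + 3*n - 6] - 1)
Before q := cnt: not (4*data[n + 1] + 6*n >= 24 and 2*data[2*data[n + 1] + 3*n - 5] <= data[2*data[n + 1] + 3*n - 6] - 1)
Answer: WP = not (4*data[n + 1] + 6*n >= 24 and 2*data[2*data[n + 1] + 3*n - 5] <= data[2*data[n + 1] + 3*n - 6] - 1)


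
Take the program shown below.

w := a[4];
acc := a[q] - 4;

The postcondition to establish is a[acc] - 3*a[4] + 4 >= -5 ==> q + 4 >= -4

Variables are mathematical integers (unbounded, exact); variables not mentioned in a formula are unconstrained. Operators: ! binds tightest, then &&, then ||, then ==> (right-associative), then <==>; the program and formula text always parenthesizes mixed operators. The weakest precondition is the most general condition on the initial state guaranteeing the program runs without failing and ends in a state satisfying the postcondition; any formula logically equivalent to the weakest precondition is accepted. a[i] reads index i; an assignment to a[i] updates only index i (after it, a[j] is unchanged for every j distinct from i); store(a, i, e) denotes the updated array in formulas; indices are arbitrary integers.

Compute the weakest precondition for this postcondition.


Working backward. After the program, the postcondition a[acc] - 3*a[4] + 4 >= -5 ==> q + 4 >= -4 must hold; in canonical form it is a[acc] >= 3*a[4] - 9 ==> q >= -8.
Before acc := a[q] - 4: a[a[q] - 4] >= 3*a[4] - 9 ==> q >= -8
Before w := a[4]: a[a[q] - 4] >= 3*a[4] - 9 ==> q >= -8
Answer: WP = a[a[q] - 4] >= 3*a[4] - 9 ==> q >= -8


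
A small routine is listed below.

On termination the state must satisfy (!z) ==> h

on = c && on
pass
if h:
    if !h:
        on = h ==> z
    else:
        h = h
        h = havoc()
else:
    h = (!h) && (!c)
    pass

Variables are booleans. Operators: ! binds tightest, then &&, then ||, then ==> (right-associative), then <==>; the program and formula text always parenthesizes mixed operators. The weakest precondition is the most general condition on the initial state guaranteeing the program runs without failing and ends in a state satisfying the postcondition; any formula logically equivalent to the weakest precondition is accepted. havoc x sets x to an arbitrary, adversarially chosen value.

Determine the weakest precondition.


Working backward. After the program, (!z) ==> h must hold.
Then branch requires ((!h) ==> ((!z) ==> h)) && (h ==> z); else branch requires (!z) ==> ((!h) && (!c)).
Before the if: (h ==> (((!h) ==> ((!z) ==> h)) && (h ==> z))) && ((!h) ==> ((!z) ==> ((!h) && (!c))))
Before skip: (h ==> (((!h) ==> ((!z) ==> h)) && (h ==> z))) && ((!h) ==> ((!z) ==> ((!h) && (!c))))
Before on := c && on: (h ==> (((!h) ==> ((!z) ==> h)) && (h ==> z))) && ((!h) ==> ((!z) ==> ((!h) && (!c))))
Answer: WP = (h ==> (((!h) ==> ((!z) ==> h)) && (h ==> z))) && ((!h) ==> ((!z) ==> ((!h) && (!c))))


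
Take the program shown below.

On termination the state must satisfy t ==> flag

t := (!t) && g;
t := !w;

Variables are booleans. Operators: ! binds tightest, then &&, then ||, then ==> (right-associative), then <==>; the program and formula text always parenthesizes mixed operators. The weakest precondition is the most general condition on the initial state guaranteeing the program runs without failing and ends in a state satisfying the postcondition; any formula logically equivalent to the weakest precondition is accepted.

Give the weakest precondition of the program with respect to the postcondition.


Working backward. After the program, t ==> flag must hold.
Before t := !w: (!w) ==> flag
Before t := (!t) && g: (!w) ==> flag
Answer: WP = (!w) ==> flag


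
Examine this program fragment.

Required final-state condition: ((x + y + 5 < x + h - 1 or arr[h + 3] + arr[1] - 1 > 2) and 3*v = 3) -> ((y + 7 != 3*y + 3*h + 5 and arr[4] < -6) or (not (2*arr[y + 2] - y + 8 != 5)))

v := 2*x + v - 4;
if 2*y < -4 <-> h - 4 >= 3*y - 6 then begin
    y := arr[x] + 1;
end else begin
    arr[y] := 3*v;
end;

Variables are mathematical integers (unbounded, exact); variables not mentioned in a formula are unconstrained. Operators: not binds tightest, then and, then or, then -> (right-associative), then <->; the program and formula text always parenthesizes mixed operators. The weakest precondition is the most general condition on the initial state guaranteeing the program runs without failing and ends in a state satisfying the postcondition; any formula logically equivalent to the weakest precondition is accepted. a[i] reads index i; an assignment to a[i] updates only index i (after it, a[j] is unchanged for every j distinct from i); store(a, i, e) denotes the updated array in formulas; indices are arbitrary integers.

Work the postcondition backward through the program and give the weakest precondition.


Working backward. After the program, the postcondition ((x + y + 5 < x + h - 1 or arr[h + 3] + arr[1] - 1 > 2) and 3*v = 3) -> ((y + 7 != 3*y + 3*h + 5 and arr[4] < -6) or (not (2*arr[y + 2] - y + 8 != 5))) must hold; in canonical form it is ((y < h - 6 or arr[h + 3] + arr[1] > 3) and 3*v = 3) -> ((3*h + 2*y != 2 and arr[4] < -6) or (not (2*arr[y + 2] != y - 3))).
Then branch requires ((arr[x] < h - 7 or arr[h + 3] + arr[1] > 3) and 3*v = 3) -> ((2*arr[x] + 3*h != 0 and arr[4] < -6) or (not (2*arr[arr[x] + 3] != arr[x] - 2))); else branch requires ((y < h - 6 or store(arr, y, 3*v)[h + 3] + store(arr, y, 3*v)[1] > 3) and 3*v = 3) -> ((3*h + 2*y != 2 and store(arr, y, 3*v)[4] < -6) or (not (2*store(arr, y, 3*v)[y + 2] != y - 3))).
Before the if: ((2*y < -4 <-> h >= 3*y - 2) -> (((arr[x] < h - 7 or arr[h + 3] + arr[1] > 3) and 3*v = 3) -> ((2*arr[x] + 3*h != 0 and arr[4] < -6) or (not (2*arr[arr[x] + 3] != arr[x] - 2))))) and ((not (2*y < -4 <-> h >= 3*y - 2)) -> (((y < h - 6 or store(arr, y, 3*v)[h + 3] + store(arr, y, 3*v)[1] > 3) and 3*v = 3) -> ((3*h + 2*y != 2 and store(arr, y, 3*v)[4] < -6) or (not (2*store(arr, y, 3*v)[y + 2] != y - 3)))))
Before v := 2*x + v - 4: ((2*y < -4 <-> h >= 3*y - 2) -> (((arr[x] < h - 7 or arr[h + 3] + arr[1] > 3) and 3*v + 6*x = 15) -> ((2*arr[x] + 3*h != 0 and arr[4] < -6) or (not (2*arr[arr[x] + 3] != arr[x] - 2))))) and ((not (2*y < -4 <-> h >= 3*y - 2)) -> (((y < h - 6 or store(arr, y, 3*v + 6*x - 12)[h + 3] + store(arr, y, 3*v + 6*x - 12)[1] > 3) and 3*v + 6*x = 15) -> ((3*h + 2*y != 2 and store(arr, y, 3*v + 6*x - 12)[4] < -6) or (not (2*store(arr, y, 3*v + 6*x - 12)[y + 2] != y - 3)))))
Answer: WP = ((2*y < -4 <-> h >= 3*y - 2) -> (((arr[x] < h - 7 or arr[h + 3] + arr[1] > 3) and 3*v + 6*x = 15) -> ((2*arr[x] + 3*h != 0 and arr[4] < -6) or (not (2*arr[arr[x] + 3] != arr[x] - 2))))) and ((not (2*y < -4 <-> h >= 3*y - 2)) -> (((y < h - 6 or store(arr, y, 3*v + 6*x - 12)[h + 3] + store(arr, y, 3*v + 6*x - 12)[1] > 3) and 3*v + 6*x = 15) -> ((3*h + 2*y != 2 and store(arr, y, 3*v + 6*x - 12)[4] < -6) or (not (2*store(arr, y, 3*v + 6*x - 12)[y + 2] != y - 3)))))


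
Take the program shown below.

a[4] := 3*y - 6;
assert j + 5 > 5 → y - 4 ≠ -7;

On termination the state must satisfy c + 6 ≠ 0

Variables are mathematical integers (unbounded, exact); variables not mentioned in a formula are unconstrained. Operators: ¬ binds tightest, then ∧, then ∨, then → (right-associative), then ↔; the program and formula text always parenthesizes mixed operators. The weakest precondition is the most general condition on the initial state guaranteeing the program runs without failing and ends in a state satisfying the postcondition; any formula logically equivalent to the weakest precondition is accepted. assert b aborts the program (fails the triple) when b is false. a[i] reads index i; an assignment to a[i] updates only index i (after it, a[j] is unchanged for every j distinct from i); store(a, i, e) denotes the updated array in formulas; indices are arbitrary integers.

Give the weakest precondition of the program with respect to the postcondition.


Working backward. After the program, the postcondition c + 6 ≠ 0 must hold; in canonical form it is c ≠ -6.
Before assert j + 5 > 5 → y - 4 ≠ -7: (j > 0 → y ≠ -3) ∧ c ≠ -6
Before a[4] := 3*y - 6: (j > 0 → y ≠ -3) ∧ c ≠ -6
Answer: WP = (j > 0 → y ≠ -3) ∧ c ≠ -6


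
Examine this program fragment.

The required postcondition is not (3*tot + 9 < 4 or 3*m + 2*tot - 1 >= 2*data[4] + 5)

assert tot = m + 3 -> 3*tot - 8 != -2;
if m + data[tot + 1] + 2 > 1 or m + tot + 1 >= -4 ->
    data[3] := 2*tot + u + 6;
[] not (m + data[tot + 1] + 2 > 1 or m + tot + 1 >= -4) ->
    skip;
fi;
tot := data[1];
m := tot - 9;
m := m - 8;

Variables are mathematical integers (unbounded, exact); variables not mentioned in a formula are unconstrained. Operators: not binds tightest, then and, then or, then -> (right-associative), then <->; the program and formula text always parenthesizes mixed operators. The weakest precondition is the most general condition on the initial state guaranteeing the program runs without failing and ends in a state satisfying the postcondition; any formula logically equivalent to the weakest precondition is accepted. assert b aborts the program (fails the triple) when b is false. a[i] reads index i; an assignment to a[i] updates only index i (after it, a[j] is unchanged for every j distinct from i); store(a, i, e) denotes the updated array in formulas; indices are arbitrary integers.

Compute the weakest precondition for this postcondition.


Working backward. After the program, the postcondition not (3*tot + 9 < 4 or 3*m + 2*tot - 1 >= 2*data[4] + 5) must hold; in canonical form it is not (3*tot < -5 or 3*m + 2*tot >= 2*data[4] + 6).
Before m := m - 8: not (3*tot < -5 or 3*m + 2*tot >= 2*data[4] + 30)
Before m := tot - 9: not (3*tot < -5 or 5*tot >= 2*data[4] + 57)
Before tot := data[1]: not (3*data[1] < -5 or 5*data[1] >= 2*data[4] + 57)
Then branch requires not (3*data[1] < -5 or 5*data[1] >= 2*data[4] + 57); else branch requires not (3*data[1] < -5 or 5*data[1] >= 2*data[4] + 57).
Before the if: ((data[tot + 1] + m > -1 or m + tot >= -5) -> (not (3*data[1] < -5 or 5*data[1] >= 2*data[4] + 57))) and ((not (data[tot + 1] + m > -1 or m + tot >= -5)) -> (not (3*data[1] < -5 or 5*data[1] >= 2*data[4] + 57)))
Before assert tot = m + 3 -> 3*tot - 8 != -2: (tot = m + 3 -> 3*tot != 6) and ((data[tot + 1] + m > -1 or m + tot >= -5) -> (not (3*data[1] < -5 or 5*data[1] >= 2*data[4] + 57))) and ((not (data[tot + 1] + m > -1 or m + tot >= -5)) -> (not (3*data[1] < -5 or 5*data[1] >= 2*data[4] + 57)))
Answer: WP = (tot = m + 3 -> 3*tot != 6) and ((data[tot + 1] + m > -1 or m + tot >= -5) -> (not (3*data[1] < -5 or 5*data[1] >= 2*data[4] + 57))) and ((not (data[tot + 1] + m > -1 or m + tot >= -5)) -> (not (3*data[1] < -5 or 5*data[1] >= 2*data[4] + 57)))


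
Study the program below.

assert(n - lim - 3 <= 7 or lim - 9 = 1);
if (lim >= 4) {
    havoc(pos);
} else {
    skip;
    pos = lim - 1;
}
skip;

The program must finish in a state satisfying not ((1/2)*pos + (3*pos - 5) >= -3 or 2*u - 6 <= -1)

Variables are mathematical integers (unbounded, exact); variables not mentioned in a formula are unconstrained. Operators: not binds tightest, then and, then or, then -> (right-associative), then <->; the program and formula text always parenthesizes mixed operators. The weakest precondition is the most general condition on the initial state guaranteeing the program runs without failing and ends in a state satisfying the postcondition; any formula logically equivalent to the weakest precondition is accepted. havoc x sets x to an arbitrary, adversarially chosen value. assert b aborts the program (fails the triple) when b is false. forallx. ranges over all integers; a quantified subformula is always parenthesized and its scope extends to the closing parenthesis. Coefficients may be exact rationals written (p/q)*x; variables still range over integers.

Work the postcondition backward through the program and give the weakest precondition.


Working backward. After the program, the postcondition not ((1/2)*pos + (3*pos - 5) >= -3 or 2*u - 6 <= -1) must hold; in canonical form it is not ((7/2)*pos >= 2 or 2*u <= 5).
Before skip: not ((7/2)*pos >= 2 or 2*u <= 5)
Then branch requires forall pos_1. (not ((7/2)*pos_1 >= 2 or 2*u <= 5)); else branch requires not ((7/2)*lim >= 11/2 or 2*u <= 5).
Before the if: (lim >= 4 -> (forall pos_1. (not ((7/2)*pos_1 >= 2 or 2*u <= 5)))) and ((not (lim >= 4)) -> (not ((7/2)*lim >= 11/2 or 2*u <= 5)))
Before assert n - lim - 3 <= 7 or lim - 9 = 1: (n <= lim + 10 or lim = 10) and (lim >= 4 -> (forall pos_1. (not ((7/2)*pos_1 >= 2 or 2*u <= 5)))) and ((not (lim >= 4)) -> (not ((7/2)*lim >= 11/2 or 2*u <= 5)))
Answer: WP = (n <= lim + 10 or lim = 10) and (lim >= 4 -> (forall pos_1. (not ((7/2)*pos_1 >= 2 or 2*u <= 5)))) and ((not (lim >= 4)) -> (not ((7/2)*lim >= 11/2 or 2*u <= 5)))


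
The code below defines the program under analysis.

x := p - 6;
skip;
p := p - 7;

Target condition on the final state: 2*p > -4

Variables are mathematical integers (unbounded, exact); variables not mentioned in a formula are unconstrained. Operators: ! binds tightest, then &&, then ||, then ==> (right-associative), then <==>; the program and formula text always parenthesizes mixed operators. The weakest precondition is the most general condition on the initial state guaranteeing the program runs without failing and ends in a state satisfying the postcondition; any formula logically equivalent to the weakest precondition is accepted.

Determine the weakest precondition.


Working backward. After the program, 2*p > -4 must hold.
Before p := p - 7: 2*p > 10
Before skip: 2*p > 10
Before x := p - 6: 2*p > 10
Answer: WP = 2*p > 10


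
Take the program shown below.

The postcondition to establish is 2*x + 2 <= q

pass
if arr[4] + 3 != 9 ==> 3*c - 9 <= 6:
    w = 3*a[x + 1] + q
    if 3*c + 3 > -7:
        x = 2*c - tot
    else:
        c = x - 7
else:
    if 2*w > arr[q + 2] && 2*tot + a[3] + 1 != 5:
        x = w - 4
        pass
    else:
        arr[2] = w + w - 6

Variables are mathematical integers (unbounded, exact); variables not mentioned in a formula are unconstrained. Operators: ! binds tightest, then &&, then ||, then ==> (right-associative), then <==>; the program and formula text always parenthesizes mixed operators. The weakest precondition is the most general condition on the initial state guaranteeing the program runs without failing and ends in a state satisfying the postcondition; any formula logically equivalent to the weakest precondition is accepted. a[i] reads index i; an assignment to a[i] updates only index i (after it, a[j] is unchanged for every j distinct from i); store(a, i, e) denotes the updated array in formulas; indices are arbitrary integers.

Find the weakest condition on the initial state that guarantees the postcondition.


Working backward. After the program, the postcondition 2*x + 2 <= q must hold; in canonical form it is 2*x <= q - 2.
Then branch requires (3*c > -10 ==> 4*c <= q + 2*tot - 2) && ((!(3*c > -10)) ==> 2*x <= q - 2); else branch requires ((2*w > arr[q + 2] && a[3] + 2*tot != 4) ==> 2*w <= q + 6) && ((!(2*w > arr[q + 2] && a[3] + 2*tot != 4)) ==> 2*x <= q - 2).
Before the if: ((arr[4] != 6 ==> 3*c <= 15) ==> ((3*c > -10 ==> 4*c <= q + 2*tot - 2) && ((!(3*c > -10)) ==> 2*x <= q - 2))) && ((!(arr[4] != 6 ==> 3*c <= 15)) ==> (((2*w > arr[q + 2] && a[3] + 2*tot != 4) ==> 2*w <= q + 6) && ((!(2*w > arr[q + 2] && a[3] + 2*tot != 4)) ==> 2*x <= q - 2)))
Before skip: ((arr[4] != 6 ==> 3*c <= 15) ==> ((3*c > -10 ==> 4*c <= q + 2*tot - 2) && ((!(3*c > -10)) ==> 2*x <= q - 2))) && ((!(arr[4] != 6 ==> 3*c <= 15)) ==> (((2*w > arr[q + 2] && a[3] + 2*tot != 4) ==> 2*w <= q + 6) && ((!(2*w > arr[q + 2] && a[3] + 2*tot != 4)) ==> 2*x <= q - 2)))
Answer: WP = ((arr[4] != 6 ==> 3*c <= 15) ==> ((3*c > -10 ==> 4*c <= q + 2*tot - 2) && ((!(3*c > -10)) ==> 2*x <= q - 2))) && ((!(arr[4] != 6 ==> 3*c <= 15)) ==> (((2*w > arr[q + 2] && a[3] + 2*tot != 4) ==> 2*w <= q + 6) && ((!(2*w > arr[q + 2] && a[3] + 2*tot != 4)) ==> 2*x <= q - 2)))


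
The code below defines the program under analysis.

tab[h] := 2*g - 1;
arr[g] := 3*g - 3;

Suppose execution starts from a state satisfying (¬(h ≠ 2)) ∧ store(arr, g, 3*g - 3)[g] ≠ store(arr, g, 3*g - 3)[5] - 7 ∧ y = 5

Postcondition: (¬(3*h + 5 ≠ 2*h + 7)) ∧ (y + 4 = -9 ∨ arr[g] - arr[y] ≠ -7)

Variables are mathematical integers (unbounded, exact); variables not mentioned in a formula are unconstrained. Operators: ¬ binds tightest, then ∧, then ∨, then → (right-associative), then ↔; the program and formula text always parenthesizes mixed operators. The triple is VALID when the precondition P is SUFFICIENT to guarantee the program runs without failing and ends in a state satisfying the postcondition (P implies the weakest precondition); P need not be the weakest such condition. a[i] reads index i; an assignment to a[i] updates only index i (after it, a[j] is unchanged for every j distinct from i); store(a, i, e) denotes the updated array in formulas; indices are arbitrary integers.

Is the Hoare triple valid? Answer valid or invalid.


Working backward. After the program, the postcondition (¬(3*h + 5 ≠ 2*h + 7)) ∧ (y + 4 = -9 ∨ arr[g] - arr[y] ≠ -7) must hold; in canonical form it is (¬(h ≠ 2)) ∧ (y = -13 ∨ arr[g] ≠ arr[y] - 7).
Before arr[g] := 3*g - 3: (¬(h ≠ 2)) ∧ (y = -13 ∨ store(arr, g, 3*g - 3)[g] ≠ store(arr, g, 3*g - 3)[y] - 7)
Before tab[h] := 2*g - 1: (¬(h ≠ 2)) ∧ (y = -13 ∨ store(arr, g, 3*g - 3)[g] ≠ store(arr, g, 3*g - 3)[y] - 7)
The weakest precondition is (¬(h ≠ 2)) ∧ (y = -13 ∨ store(arr, g, 3*g - 3)[g] ≠ store(arr, g, 3*g - 3)[y] - 7).
Check whether (¬(h ≠ 2)) ∧ store(arr, g, 3*g - 3)[g] ≠ store(arr, g, 3*g - 3)[5] - 7 ∧ y = 5 implies it.
Every state satisfying the precondition satisfies the weakest precondition: the implication holds.
Answer: valid


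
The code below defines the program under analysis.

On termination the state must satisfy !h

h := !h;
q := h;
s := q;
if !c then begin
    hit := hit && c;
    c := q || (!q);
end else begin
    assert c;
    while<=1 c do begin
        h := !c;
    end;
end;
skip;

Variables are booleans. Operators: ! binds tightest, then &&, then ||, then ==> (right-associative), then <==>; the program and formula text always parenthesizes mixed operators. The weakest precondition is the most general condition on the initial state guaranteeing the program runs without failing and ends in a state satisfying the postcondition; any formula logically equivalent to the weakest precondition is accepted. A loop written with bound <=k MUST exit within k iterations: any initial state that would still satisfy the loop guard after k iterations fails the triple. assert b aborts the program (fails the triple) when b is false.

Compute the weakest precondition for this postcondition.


Working backward. After the program, !h must hold.
Before skip: !h
Then branch requires !h; else branch requires false.
Before the if: ((!c) ==> (!h)) && (!c)
Before s := q: ((!c) ==> (!h)) && (!c)
Before q := h: ((!c) ==> (!h)) && (!c)
Before h := !h: ((!c) ==> h) && (!c)
Answer: WP = ((!c) ==> h) && (!c)


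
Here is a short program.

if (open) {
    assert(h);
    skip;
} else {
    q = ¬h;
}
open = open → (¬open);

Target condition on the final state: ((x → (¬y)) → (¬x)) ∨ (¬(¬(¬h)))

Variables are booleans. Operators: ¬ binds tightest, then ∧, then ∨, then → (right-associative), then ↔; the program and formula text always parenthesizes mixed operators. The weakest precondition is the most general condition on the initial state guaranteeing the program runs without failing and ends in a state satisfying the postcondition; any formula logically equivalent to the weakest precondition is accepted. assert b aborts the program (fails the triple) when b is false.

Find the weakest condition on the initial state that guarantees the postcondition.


Working backward. After the program, the postcondition ((x → (¬y)) → (¬x)) ∨ (¬(¬(¬h))) must hold; in canonical form it is ((x → (¬y)) → (¬x)) ∨ (¬h).
Before open := open → (¬open): ((x → (¬y)) → (¬x)) ∨ (¬h)
Then branch requires h ∧ (((x → (¬y)) → (¬x)) ∨ (¬h)); else branch requires ((x → (¬y)) → (¬x)) ∨ (¬h).
Before the if: (open → (h ∧ (((x → (¬y)) → (¬x)) ∨ (¬h)))) ∧ ((¬open) → (((x → (¬y)) → (¬x)) ∨ (¬h)))
Answer: WP = (open → (h ∧ (((x → (¬y)) → (¬x)) ∨ (¬h)))) ∧ ((¬open) → (((x → (¬y)) → (¬x)) ∨ (¬h)))


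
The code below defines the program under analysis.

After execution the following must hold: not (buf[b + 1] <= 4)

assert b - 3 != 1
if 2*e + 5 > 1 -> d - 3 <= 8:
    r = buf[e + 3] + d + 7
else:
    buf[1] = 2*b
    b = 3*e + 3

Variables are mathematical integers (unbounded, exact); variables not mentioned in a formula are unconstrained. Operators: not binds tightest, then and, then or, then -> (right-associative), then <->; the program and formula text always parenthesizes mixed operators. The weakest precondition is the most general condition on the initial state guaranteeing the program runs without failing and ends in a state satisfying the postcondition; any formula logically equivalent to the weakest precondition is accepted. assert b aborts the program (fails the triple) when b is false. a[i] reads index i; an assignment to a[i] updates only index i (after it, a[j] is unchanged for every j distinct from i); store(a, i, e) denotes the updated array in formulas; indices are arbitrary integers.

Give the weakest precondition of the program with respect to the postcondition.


Working backward. After the program, not (buf[b + 1] <= 4) must hold.
Then branch requires not (buf[b + 1] <= 4); else branch requires not (store(buf, 1, 2*b)[3*e + 4] <= 4).
Before the if: ((2*e > -4 -> d <= 11) -> (not (buf[b + 1] <= 4))) and ((not (2*e > -4 -> d <= 11)) -> (not (store(buf, 1, 2*b)[3*e + 4] <= 4)))
Before assert b - 3 != 1: b != 4 and ((2*e > -4 -> d <= 11) -> (not (buf[b + 1] <= 4))) and ((not (2*e > -4 -> d <= 11)) -> (not (store(buf, 1, 2*b)[3*e + 4] <= 4)))
Answer: WP = b != 4 and ((2*e > -4 -> d <= 11) -> (not (buf[b + 1] <= 4))) and ((not (2*e > -4 -> d <= 11)) -> (not (store(buf, 1, 2*b)[3*e + 4] <= 4)))


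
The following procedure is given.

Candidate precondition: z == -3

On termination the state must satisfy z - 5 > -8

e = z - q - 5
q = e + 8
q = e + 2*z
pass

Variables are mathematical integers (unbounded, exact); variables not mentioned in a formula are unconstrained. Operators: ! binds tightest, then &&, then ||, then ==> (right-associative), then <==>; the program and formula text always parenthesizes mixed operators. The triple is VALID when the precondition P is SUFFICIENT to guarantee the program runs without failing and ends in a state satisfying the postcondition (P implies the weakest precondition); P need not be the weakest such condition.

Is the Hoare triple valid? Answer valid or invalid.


Working backward. After the program, the postcondition z - 5 > -8 must hold; in canonical form it is z > -3.
Before skip: z > -3
Before q := e + 2*z: z > -3
Before q := e + 8: z > -3
Before e := z - q - 5: z > -3
The weakest precondition is z > -3.
Check whether z == -3 implies it.
Countermodel: at the initial state z = -3, the precondition holds but the weakest precondition fails.
Answer: invalid


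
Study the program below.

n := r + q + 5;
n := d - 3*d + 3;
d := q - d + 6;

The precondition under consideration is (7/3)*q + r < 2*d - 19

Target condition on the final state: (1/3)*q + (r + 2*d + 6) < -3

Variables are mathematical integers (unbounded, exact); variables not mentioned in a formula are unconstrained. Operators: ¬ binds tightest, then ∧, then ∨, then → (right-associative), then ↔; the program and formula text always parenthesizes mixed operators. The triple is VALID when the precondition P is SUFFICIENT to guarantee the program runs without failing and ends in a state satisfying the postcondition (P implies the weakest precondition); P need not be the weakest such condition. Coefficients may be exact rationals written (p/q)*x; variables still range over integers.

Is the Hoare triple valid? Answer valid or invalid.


Working backward. After the program, the postcondition (1/3)*q + (r + 2*d + 6) < -3 must hold; in canonical form it is 2*d + (1/3)*q + r < -9.
Before d := q - d + 6: (7/3)*q + r < 2*d - 21
Before n := d - 3*d + 3: (7/3)*q + r < 2*d - 21
Before n := r + q + 5: (7/3)*q + r < 2*d - 21
The weakest precondition is (7/3)*q + r < 2*d - 21.
Check whether (7/3)*q + r < 2*d - 19 implies it.
Countermodel: at the initial state d = 5, q = -4, r = 0, the precondition holds but the weakest precondition fails.
Answer: invalid


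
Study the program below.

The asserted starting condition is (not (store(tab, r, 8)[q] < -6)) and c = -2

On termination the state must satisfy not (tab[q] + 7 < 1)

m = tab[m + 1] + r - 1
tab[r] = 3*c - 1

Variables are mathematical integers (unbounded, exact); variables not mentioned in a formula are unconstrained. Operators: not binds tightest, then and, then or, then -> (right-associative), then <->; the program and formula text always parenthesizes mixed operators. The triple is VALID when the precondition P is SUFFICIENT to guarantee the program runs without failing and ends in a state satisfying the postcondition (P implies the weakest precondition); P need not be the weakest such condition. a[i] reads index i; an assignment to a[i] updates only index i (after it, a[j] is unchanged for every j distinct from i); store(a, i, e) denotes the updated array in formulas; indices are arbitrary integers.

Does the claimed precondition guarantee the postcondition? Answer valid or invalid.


Working backward. After the program, the postcondition not (tab[q] + 7 < 1) must hold; in canonical form it is not (tab[q] < -6).
Before tab[r] := 3*c - 1: not (store(tab, r, 3*c - 1)[q] < -6)
Before m := tab[m + 1] + r - 1: not (store(tab, r, 3*c - 1)[q] < -6)
The weakest precondition is not (store(tab, r, 3*c - 1)[q] < -6).
Check whether (not (store(tab, r, 8)[q] < -6)) and c = -2 implies it.
Countermodel: at the initial state c = -2, q = 3, r = 3, tab = {[3] = 2, elsewhere 2}, the precondition holds but the weakest precondition fails.
Answer: invalid


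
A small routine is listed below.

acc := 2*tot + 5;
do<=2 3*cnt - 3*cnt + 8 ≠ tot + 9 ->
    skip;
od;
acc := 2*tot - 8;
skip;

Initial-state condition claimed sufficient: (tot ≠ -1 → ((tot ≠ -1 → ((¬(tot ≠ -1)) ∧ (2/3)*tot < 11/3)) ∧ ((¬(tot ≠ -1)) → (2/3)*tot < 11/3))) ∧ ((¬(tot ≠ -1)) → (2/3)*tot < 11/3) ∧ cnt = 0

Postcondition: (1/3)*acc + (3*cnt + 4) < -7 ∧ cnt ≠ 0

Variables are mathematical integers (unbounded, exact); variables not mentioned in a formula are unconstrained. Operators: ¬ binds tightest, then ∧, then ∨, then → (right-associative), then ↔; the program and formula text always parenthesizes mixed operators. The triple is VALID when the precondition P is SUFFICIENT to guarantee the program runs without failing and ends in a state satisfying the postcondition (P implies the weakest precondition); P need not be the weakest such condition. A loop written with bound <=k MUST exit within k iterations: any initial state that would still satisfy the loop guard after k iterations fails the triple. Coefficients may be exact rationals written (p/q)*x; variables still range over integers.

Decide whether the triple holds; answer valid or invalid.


Working backward. After the program, the postcondition (1/3)*acc + (3*cnt + 4) < -7 ∧ cnt ≠ 0 must hold; in canonical form it is (1/3)*acc + 3*cnt < -11 ∧ cnt ≠ 0.
Before skip: (1/3)*acc + 3*cnt < -11 ∧ cnt ≠ 0
Before acc := 2*tot - 8: 3*cnt + (2/3)*tot < -25/3 ∧ cnt ≠ 0
Before the loop (bound <=2), unroll the exhaustion recursion (WP_0 = exit-now case; WP_j = one more guarded iteration, up to j = 2):
  WP_0: (¬(tot ≠ -1)) ∧ 3*cnt + (2/3)*tot < -25/3 ∧ cnt ≠ 0
  WP_1: (tot ≠ -1 → ((¬(tot ≠ -1)) ∧ 3*cnt + (2/3)*tot < -25/3 ∧ cnt ≠ 0)) ∧ ((¬(tot ≠ -1)) → (3*cnt + (2/3)*tot < -25/3 ∧ cnt ≠ 0))
  WP_2: (tot ≠ -1 → ((tot ≠ -1 → ((¬(tot ≠ -1)) ∧ 3*cnt + (2/3)*tot < -25/3 ∧ cnt ≠ 0)) ∧ ((¬(tot ≠ -1)) → (3*cnt + (2/3)*tot < -25/3 ∧ cnt ≠ 0)))) ∧ ((¬(tot ≠ -1)) → (3*cnt + (2/3)*tot < -25/3 ∧ cnt ≠ 0))
So before the loop: (tot ≠ -1 → ((tot ≠ -1 → ((¬(tot ≠ -1)) ∧ 3*cnt + (2/3)*tot < -25/3 ∧ cnt ≠ 0)) ∧ ((¬(tot ≠ -1)) → (3*cnt + (2/3)*tot < -25/3 ∧ cnt ≠ 0)))) ∧ ((¬(tot ≠ -1)) → (3*cnt + (2/3)*tot < -25/3 ∧ cnt ≠ 0))
Before acc := 2*tot + 5: (tot ≠ -1 → ((tot ≠ -1 → ((¬(tot ≠ -1)) ∧ 3*cnt + (2/3)*tot < -25/3 ∧ cnt ≠ 0)) ∧ ((¬(tot ≠ -1)) → (3*cnt + (2/3)*tot < -25/3 ∧ cnt ≠ 0)))) ∧ ((¬(tot ≠ -1)) → (3*cnt + (2/3)*tot < -25/3 ∧ cnt ≠ 0))
The weakest precondition is (tot ≠ -1 → ((tot ≠ -1 → ((¬(tot ≠ -1)) ∧ 3*cnt + (2/3)*tot < -25/3 ∧ cnt ≠ 0)) ∧ ((¬(tot ≠ -1)) → (3*cnt + (2/3)*tot < -25/3 ∧ cnt ≠ 0)))) ∧ ((¬(tot ≠ -1)) → (3*cnt + (2/3)*tot < -25/3 ∧ cnt ≠ 0)).
Check whether (tot ≠ -1 → ((tot ≠ -1 → ((¬(tot ≠ -1)) ∧ (2/3)*tot < 11/3)) ∧ ((¬(tot ≠ -1)) → (2/3)*tot < 11/3))) ∧ ((¬(tot ≠ -1)) → (2/3)*tot < 11/3) ∧ cnt = 0 implies it.
Countermodel: at the initial state cnt = 0, tot = -1, the precondition holds but the weakest precondition fails.
Answer: invalid


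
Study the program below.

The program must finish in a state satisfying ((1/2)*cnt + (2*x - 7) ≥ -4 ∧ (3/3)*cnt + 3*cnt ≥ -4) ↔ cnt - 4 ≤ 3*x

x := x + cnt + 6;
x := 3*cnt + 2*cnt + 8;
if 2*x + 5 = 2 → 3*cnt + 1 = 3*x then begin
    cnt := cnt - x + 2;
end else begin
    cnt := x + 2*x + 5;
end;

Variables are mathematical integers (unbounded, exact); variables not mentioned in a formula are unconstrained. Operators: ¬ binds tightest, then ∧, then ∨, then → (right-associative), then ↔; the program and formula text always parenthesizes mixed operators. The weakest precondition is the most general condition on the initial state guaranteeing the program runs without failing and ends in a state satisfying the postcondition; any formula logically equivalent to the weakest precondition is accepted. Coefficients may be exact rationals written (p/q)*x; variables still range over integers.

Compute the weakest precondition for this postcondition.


Working backward. After the program, the postcondition ((1/2)*cnt + (2*x - 7) ≥ -4 ∧ (3/3)*cnt + 3*cnt ≥ -4) ↔ cnt - 4 ≤ 3*x must hold; in canonical form it is ((1/2)*cnt + 2*x ≥ 3 ∧ 4*cnt ≥ -4) ↔ cnt ≤ 3*x + 4.
Then branch requires ((1/2)*cnt + (3/2)*x ≥ 2 ∧ 4*cnt ≥ 4*x - 12) ↔ cnt ≤ 4*x + 2; else branch requires ¬((7/2)*x ≥ 1/2 ∧ 12*x ≥ -24).
Before the if: ((2*x = -3 → 3*cnt = 3*x - 1) → (((1/2)*cnt + (3/2)*x ≥ 2 ∧ 4*cnt ≥ 4*x - 12) ↔ cnt ≤ 4*x + 2)) ∧ ((¬(2*x = -3 → 3*cnt = 3*x - 1)) → (¬((7/2)*x ≥ 1/2 ∧ 12*x ≥ -24)))
Before x := 3*cnt + 2*cnt + 8: ((10*cnt = -19 → 12*cnt = -23) → ((8*cnt ≥ -10 ∧ 16*cnt ≤ -20) ↔ 19*cnt ≥ -34)) ∧ ((¬(10*cnt = -19 → 12*cnt = -23)) → (¬((35/2)*cnt ≥ -55/2 ∧ 60*cnt ≥ -120)))
Before x := x + cnt + 6: ((10*cnt = -19 → 12*cnt = -23) → ((8*cnt ≥ -10 ∧ 16*cnt ≤ -20) ↔ 19*cnt ≥ -34)) ∧ ((¬(10*cnt = -19 → 12*cnt = -23)) → (¬((35/2)*cnt ≥ -55/2 ∧ 60*cnt ≥ -120)))
Answer: WP = ((10*cnt = -19 → 12*cnt = -23) → ((8*cnt ≥ -10 ∧ 16*cnt ≤ -20) ↔ 19*cnt ≥ -34)) ∧ ((¬(10*cnt = -19 → 12*cnt = -23)) → (¬((35/2)*cnt ≥ -55/2 ∧ 60*cnt ≥ -120)))


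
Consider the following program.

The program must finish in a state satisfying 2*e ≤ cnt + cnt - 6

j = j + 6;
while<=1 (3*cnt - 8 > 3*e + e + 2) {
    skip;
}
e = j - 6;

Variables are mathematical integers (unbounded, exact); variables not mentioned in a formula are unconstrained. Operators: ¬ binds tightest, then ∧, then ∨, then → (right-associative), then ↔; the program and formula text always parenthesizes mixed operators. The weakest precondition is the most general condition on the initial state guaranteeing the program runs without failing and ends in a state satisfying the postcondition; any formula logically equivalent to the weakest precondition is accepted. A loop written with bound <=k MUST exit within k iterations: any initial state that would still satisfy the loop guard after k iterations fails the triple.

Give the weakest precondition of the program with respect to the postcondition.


Working backward. After the program, the postcondition 2*e ≤ cnt + cnt - 6 must hold; in canonical form it is 2*e ≤ 2*cnt - 6.
Before e := j - 6: 2*j ≤ 2*cnt + 6
Before the loop (bound <=1), unroll the exhaustion recursion (WP_0 = exit-now case; WP_j = one more guarded iteration, up to j = 1):
  WP_0: (¬(3*cnt > 4*e + 10)) ∧ 2*j ≤ 2*cnt + 6
  WP_1: (3*cnt > 4*e + 10 → ((¬(3*cnt > 4*e + 10)) ∧ 2*j ≤ 2*cnt + 6)) ∧ ((¬(3*cnt > 4*e + 10)) → 2*j ≤ 2*cnt + 6)
So before the loop: (3*cnt > 4*e + 10 → ((¬(3*cnt > 4*e + 10)) ∧ 2*j ≤ 2*cnt + 6)) ∧ ((¬(3*cnt > 4*e + 10)) → 2*j ≤ 2*cnt + 6)
Before j := j + 6: (3*cnt > 4*e + 10 → ((¬(3*cnt > 4*e + 10)) ∧ 2*j ≤ 2*cnt - 6)) ∧ ((¬(3*cnt > 4*e + 10)) → 2*j ≤ 2*cnt - 6)
Answer: WP = (3*cnt > 4*e + 10 → ((¬(3*cnt > 4*e + 10)) ∧ 2*j ≤ 2*cnt - 6)) ∧ ((¬(3*cnt > 4*e + 10)) → 2*j ≤ 2*cnt - 6)


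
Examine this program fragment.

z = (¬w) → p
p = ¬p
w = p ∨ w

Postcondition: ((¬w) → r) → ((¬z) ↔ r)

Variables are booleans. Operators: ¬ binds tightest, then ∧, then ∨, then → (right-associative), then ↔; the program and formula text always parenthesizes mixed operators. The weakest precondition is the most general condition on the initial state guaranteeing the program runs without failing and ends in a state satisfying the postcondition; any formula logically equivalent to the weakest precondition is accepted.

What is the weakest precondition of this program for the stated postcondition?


Working backward. After the program, ((¬w) → r) → ((¬z) ↔ r) must hold.
Before w := p ∨ w: ((¬(p ∨ w)) → r) → ((¬z) ↔ r)
Before p := ¬p: ((¬((¬p) ∨ w)) → r) → ((¬z) ↔ r)
Before z := (¬w) → p: ((¬((¬p) ∨ w)) → r) → ((¬((¬w) → p)) ↔ r)
Answer: WP = ((¬((¬p) ∨ w)) → r) → ((¬((¬w) → p)) ↔ r)


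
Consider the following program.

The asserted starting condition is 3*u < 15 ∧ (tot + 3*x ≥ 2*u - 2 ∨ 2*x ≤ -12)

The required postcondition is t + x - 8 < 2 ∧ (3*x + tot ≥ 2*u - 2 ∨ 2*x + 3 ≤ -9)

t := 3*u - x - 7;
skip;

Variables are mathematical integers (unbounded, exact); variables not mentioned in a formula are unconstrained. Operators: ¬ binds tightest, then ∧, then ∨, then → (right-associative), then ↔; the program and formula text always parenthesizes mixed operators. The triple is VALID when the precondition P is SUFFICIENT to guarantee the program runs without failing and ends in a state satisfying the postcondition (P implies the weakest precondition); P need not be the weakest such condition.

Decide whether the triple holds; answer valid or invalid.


Working backward. After the program, the postcondition t + x - 8 < 2 ∧ (3*x + tot ≥ 2*u - 2 ∨ 2*x + 3 ≤ -9) must hold; in canonical form it is t + x < 10 ∧ (tot + 3*x ≥ 2*u - 2 ∨ 2*x ≤ -12).
Before skip: t + x < 10 ∧ (tot + 3*x ≥ 2*u - 2 ∨ 2*x ≤ -12)
Before t := 3*u - x - 7: 3*u < 17 ∧ (tot + 3*x ≥ 2*u - 2 ∨ 2*x ≤ -12)
The weakest precondition is 3*u < 17 ∧ (tot + 3*x ≥ 2*u - 2 ∨ 2*x ≤ -12).
Check whether 3*u < 15 ∧ (tot + 3*x ≥ 2*u - 2 ∨ 2*x ≤ -12) implies it.
Every state satisfying the precondition satisfies the weakest precondition: the implication holds.
Answer: valid
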